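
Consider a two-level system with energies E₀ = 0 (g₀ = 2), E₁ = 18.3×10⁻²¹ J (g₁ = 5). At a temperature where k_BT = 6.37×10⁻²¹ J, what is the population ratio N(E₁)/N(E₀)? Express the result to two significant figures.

0.14

n₁/n₀ = (g₁/g₀) exp[−(E₁−E₀)/kT] = (5/2) × exp(−(18.3 ×10⁻²¹ J)/(6.37 ×10⁻²¹ J)) = (5/2) × exp(-2.873) = 0.14.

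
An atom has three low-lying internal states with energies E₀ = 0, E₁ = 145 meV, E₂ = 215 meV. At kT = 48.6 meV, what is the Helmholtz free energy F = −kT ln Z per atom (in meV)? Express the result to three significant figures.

-2.95 meV

Eᵢ/kT = 0, 2.9835, 4.4239.
Z = Σ e^(−Eᵢ/kT) = e^(−0) + e^(−2.9835) + e^(−4.4239) = 1.0000 + 0.050615 + 0.011987 = 1.0626.
F = −kT ln Z = −48.6 × ln(1.0626) = −48.6 × 0.060719 = -2.95 meV.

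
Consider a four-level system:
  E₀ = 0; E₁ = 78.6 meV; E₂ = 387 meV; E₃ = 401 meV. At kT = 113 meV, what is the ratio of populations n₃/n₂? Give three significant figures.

0.883

n₃/n₂ = exp[−(E₃−E₂)/kT] = exp(−(14 meV)/(113 meV)) = exp(-0.12389) = 0.883.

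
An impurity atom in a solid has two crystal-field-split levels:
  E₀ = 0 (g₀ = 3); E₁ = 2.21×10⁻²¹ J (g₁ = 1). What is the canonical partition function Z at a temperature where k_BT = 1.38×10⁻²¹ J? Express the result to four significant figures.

Z = 3.202

Eᵢ/kT = 0, 1.60145.
Z = Σ gᵢe^(−Eᵢ/kT) = 3·e^(−0) + 1·e^(−1.60145) = 3.00000 + 0.201604 = 3.20160.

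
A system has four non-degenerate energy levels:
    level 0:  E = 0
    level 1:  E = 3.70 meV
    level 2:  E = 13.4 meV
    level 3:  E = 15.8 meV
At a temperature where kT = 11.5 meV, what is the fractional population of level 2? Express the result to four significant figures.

0.1362

Eᵢ/kT = 0, 0.321739, 1.16522, 1.37391.
Z = Σ e^(−Eᵢ/kT) = e^(−0) + e^(−0.321739) + e^(−1.16522) + e^(−1.37391) = 1.00000 + 0.724887 + 0.311854 + 0.253115 = 2.28986.
P₂ = e^(−E₂/kT) / Z = 0.311854/2.28986 = 0.1362.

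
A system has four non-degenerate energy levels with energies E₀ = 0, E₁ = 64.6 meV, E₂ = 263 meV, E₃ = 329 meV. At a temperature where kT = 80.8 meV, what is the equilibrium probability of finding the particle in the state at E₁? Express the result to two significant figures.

Eᵢ/kT = 0, 0.7995, 3.255, 4.072.
Z = Σ e^(−Eᵢ/kT) = e^(−0) + e^(−0.7995) + e^(−3.255) + e^(−4.072) = 1.000 + 0.4496 + 0.03858 + 0.01704 = 1.505.
P₁ = e^(−E₁/kT) / Z = 0.4496/1.505 = 0.30.

0.30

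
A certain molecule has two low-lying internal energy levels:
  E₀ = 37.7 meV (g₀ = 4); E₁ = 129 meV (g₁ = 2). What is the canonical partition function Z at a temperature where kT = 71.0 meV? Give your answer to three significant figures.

Z = 2.68

Eᵢ/kT = 0.53099, 1.8169.
Z = Σ gᵢe^(−Eᵢ/kT) = 4·e^(−0.53099) + 2·e^(−1.8169) = 2.3521 + 0.32506 = 2.6772.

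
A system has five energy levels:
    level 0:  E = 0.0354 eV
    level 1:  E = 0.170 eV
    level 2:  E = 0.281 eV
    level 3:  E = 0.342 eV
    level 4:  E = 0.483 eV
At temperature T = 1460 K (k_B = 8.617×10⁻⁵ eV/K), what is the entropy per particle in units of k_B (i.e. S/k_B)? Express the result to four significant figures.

1.069

k_BT = 8.617×10⁻⁵ × 1460 K = 0.125808 eV.
Eᵢ/kT = 0.281381, 1.35127, 2.23356, 2.71843, 3.83918.
Z = Σ e^(−Eᵢ/kT) = e^(−0.281381) + e^(−1.35127) + e^(−2.23356) + e^(−2.71843) + e^(−3.83918) = 0.754741 + 0.258911 + 0.107146 + 0.0659783 + 0.0215112 = 1.20829.
⟨E⟩ = Σ EᵢPᵢ = 0.110731 eV.
S/k_B = ln Z + ⟨E⟩/kT = ln(1.20829) + 0.110731/0.125808 = 0.189206 + 0.880159 = 1.069.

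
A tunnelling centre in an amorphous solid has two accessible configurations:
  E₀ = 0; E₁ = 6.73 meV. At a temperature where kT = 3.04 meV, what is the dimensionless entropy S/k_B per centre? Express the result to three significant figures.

Eᵢ/kT = 0, 2.2138.
Z = Σ e^(−Eᵢ/kT) = e^(−0) + e^(−2.2138) = 1.0000 + 0.10928 = 1.1093.
⟨E⟩ = Σ EᵢPᵢ = 0.66299 meV.
S/k_B = ln Z + ⟨E⟩/kT = ln(1.1093) + 0.66299/3.04 = 0.10373 + 0.21809 = 0.322.

0.322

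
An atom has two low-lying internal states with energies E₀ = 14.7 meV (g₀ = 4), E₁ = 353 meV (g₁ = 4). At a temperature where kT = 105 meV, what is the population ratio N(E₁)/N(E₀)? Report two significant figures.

n₁/n₀ = (g₁/g₀) exp[−(E₁−E₀)/kT] = (4/4) × exp(−(338.3 meV)/(105 meV)) = (4/4) × exp(-3.222) = 0.040.

0.040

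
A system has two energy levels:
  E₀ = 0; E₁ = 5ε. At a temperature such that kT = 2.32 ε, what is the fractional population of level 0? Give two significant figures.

0.90

Eᵢ/kT = 0, 2.155.
Z = Σ e^(−Eᵢ/kT) = e^(−0) + e^(−2.155) = 1.000 + 0.1159 = 1.116.
P₀ = e^(−E₀/kT) / Z = 1.000/1.116 = 0.90.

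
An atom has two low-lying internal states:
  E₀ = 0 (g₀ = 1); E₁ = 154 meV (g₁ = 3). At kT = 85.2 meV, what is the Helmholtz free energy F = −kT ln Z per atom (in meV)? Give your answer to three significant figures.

-34.1 meV

Eᵢ/kT = 0, 1.8075.
Z = Σ gᵢe^(−Eᵢ/kT) = 1·e^(−0) + 3·e^(−1.8075) = 1.0000 + 0.49219 = 1.4922.
F = −kT ln Z = −85.2 × ln(1.4922) = −85.2 × 0.40025 = -34.1 meV.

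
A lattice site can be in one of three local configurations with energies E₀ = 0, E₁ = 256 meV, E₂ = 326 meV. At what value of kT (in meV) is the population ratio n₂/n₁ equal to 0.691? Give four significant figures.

n₂/n₁ = exp[−(E₂−E₁)/kT] = 0.691.
⇒ (E₂−E₁)/kT = ln(1/0.691) = ln(1.44718) = 0.369617.
kT = 70 meV / 0.369617 = 189.4 meV.

189.4 meV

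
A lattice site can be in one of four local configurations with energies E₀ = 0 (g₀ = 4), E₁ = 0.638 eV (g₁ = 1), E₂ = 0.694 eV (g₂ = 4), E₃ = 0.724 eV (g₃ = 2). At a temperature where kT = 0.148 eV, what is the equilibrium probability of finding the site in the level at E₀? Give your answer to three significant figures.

Eᵢ/kT = 0, 4.3108, 4.6892, 4.8919.
Z = Σ gᵢe^(−Eᵢ/kT) = 4·e^(−0) + 1·e^(−4.3108) + 4·e^(−4.6892) + 2·e^(−4.8919) = 4.0000 + 0.013423 + 0.036776 + 0.015014 = 4.0652.
P₀ = g₀ e^(−E₀/kT) / Z = 4.0000/4.0652 = 0.984.

0.984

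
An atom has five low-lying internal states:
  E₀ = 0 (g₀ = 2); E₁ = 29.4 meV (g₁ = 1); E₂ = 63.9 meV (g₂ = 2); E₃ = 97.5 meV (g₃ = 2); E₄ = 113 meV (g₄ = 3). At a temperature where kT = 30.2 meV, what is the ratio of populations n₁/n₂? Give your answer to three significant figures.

1.57

n₁/n₂ = (g₁/g₂) exp[−(E₁−E₂)/kT] = (1/2) × exp(−(-34.5 meV)/(30.2 meV)) = (1/2) × exp(1.1424) = 1.57.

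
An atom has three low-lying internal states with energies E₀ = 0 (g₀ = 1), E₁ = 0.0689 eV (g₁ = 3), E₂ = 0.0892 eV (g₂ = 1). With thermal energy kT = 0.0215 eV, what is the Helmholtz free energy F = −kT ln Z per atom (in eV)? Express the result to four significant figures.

-0.002770 eV

Eᵢ/kT = 0, 3.20465, 4.14884.
Z = Σ gᵢe^(−Eᵢ/kT) = 1·e^(−0) + 3·e^(−3.20465) + 1·e^(−4.14884) = 1.00000 + 0.121719 + 0.0157827 = 1.13750.
F = −kT ln Z = −0.0215 × ln(1.13750) = −0.0215 × 0.128833 = -0.002770 eV.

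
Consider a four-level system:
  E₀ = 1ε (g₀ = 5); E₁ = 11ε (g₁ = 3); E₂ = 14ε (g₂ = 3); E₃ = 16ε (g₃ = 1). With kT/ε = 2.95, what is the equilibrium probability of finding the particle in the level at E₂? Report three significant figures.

0.00711

Eᵢ/kT = 0.33898, 3.7288, 4.7458, 5.4237.
Z = Σ gᵢe^(−Eᵢ/kT) = 5·e^(−0.33898) + 3·e^(−3.7288) + 3·e^(−4.7458) + 1·e^(−5.4237) = 3.5625 + 0.072065 + 0.026064 + 0.0044108 = 3.6650.
P₂ = g₂ e^(−E₂/kT) / Z = 0.026064/3.6650 = 0.00711.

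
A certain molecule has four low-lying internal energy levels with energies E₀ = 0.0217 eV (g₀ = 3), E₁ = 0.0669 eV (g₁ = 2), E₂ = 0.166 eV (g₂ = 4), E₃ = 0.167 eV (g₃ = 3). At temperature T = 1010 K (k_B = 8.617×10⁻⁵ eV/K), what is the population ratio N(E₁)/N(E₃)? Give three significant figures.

k_BT = 8.617×10⁻⁵ × 1010 K = 0.087032 eV.
n₁/n₃ = (g₁/g₃) exp[−(E₁−E₃)/kT] = (2/3) × exp(−(-0.1001 eV)/(0.087032 eV)) = (2/3) × exp(1.1502) = 2.11.

2.11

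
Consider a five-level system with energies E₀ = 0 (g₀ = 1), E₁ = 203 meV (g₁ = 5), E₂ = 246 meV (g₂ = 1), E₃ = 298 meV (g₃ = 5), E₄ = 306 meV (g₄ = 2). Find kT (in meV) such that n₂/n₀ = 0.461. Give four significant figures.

n₂/n₀ = (g₂/g₀) exp[−(E₂−E₀)/kT] = 0.461.
⇒ (E₂−E₀)/kT = ln((1/1)/0.461) = ln(2.16920) = 0.774358.
kT = 246 meV / 0.774358 = 317.7 meV.

317.7 meV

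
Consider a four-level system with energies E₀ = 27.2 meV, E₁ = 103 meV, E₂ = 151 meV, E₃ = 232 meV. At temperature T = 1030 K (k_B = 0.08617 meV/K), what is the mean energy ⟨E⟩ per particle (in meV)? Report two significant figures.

74 meV

k_BT = 0.08617 × 1030 K = 88.76 meV.
Eᵢ/kT = 0.3064, 1.160, 1.701, 2.614.
Z = Σ e^(−Eᵢ/kT) = e^(−0.3064) + e^(−1.160) + e^(−1.701) + e^(−2.614) = 0.7361 + 0.3135 + 0.1825 + 0.07324 = 1.305.
⟨E⟩ = Σ Eᵢ e^(−Eᵢ/kT) / Z = (27.2·0.7361 + 103·0.3135 + 151·0.1825 + 232·0.07324) / 1.305 = 74 meV.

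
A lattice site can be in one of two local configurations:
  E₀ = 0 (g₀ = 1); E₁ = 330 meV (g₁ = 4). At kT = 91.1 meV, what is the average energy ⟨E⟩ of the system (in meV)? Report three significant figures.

Eᵢ/kT = 0, 3.6224.
Z = Σ gᵢe^(−Eᵢ/kT) = 1·e^(−0) + 4·e^(−3.6224) = 1.0000 + 0.10687 = 1.1069.
⟨E⟩ = Σ Eᵢ gᵢe^(−Eᵢ/kT) / Z = (0·1.0000 + 330·0.10687) / 1.1069 = 31.9 meV.

31.9 meV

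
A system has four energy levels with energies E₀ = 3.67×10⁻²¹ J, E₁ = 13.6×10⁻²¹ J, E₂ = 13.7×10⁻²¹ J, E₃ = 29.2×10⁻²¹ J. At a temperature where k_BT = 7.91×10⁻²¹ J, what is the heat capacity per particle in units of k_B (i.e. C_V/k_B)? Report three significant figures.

Eᵢ/kT = 0.46397, 1.7193, 1.7320, 3.6915.
Z = Σ e^(−Eᵢ/kT) = e^(−0.46397) + e^(−1.7193) + e^(−1.7320) + e^(−3.6915) = 0.62878 + 0.17919 + 0.17693 + 0.024935 = 1.0098.
⟨E⟩ = 7.8200, ⟨E²⟩ = 95.148.
C_V/k_B = (⟨E²⟩ − ⟨E⟩²)/(kT)² = (95.148 − 61.152)/62.568 = 0.543.

0.543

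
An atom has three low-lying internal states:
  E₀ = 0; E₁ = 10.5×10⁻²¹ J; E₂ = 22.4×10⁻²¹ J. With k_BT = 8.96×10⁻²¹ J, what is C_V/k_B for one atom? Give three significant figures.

Eᵢ/kT = 0, 1.1719, 2.5000.
Z = Σ e^(−Eᵢ/kT) = e^(−0) + e^(−1.1719) + e^(−2.5000) = 1.0000 + 0.30978 + 0.082085 = 1.3919.
⟨E⟩ = 3.6579, ⟨E²⟩ = 54.128.
C_V/k_B = (⟨E²⟩ − ⟨E⟩²)/(kT)² = (54.128 − 13.380)/80.282 = 0.508.

0.508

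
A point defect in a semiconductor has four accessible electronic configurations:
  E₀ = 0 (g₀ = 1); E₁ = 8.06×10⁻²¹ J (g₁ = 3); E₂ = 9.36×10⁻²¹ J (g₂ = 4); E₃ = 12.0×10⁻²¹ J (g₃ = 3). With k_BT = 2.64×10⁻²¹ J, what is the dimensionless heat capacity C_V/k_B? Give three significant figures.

2.07

Eᵢ/kT = 0, 3.0530, 3.5455, 4.5455.
Z = Σ gᵢe^(−Eᵢ/kT) = 1·e^(−0) + 3·e^(−3.0530) + 4·e^(−3.5455) + 3·e^(−4.5455) = 1.0000 + 0.14165 + 0.11542 + 0.031845 = 1.2889.
⟨E⟩ = 2.0205, ⟨E²⟩ = 18.543.
C_V/k_B = (⟨E²⟩ − ⟨E⟩²)/(kT)² = (18.543 − 4.0824)/6.9696 = 2.07.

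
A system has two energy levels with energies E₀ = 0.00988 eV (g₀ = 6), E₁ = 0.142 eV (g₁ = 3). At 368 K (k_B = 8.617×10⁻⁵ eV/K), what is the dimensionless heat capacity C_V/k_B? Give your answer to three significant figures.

0.133

k_BT = 8.617×10⁻⁵ × 368 K = 0.031711 eV.
Eᵢ/kT = 0.31156, 4.4779.
Z = Σ gᵢe^(−Eᵢ/kT) = 6·e^(−0.31156) + 3·e^(−4.4779) = 4.3938 + 0.034072 = 4.4279.
⟨E⟩ = 0.010897 eV, ⟨E²⟩ = 0.00025202 eV².
C_V/k_B = (⟨E²⟩ − ⟨E⟩²)/(kT)² = (0.00025202 − 0.00011874)/0.0010056 = 0.133.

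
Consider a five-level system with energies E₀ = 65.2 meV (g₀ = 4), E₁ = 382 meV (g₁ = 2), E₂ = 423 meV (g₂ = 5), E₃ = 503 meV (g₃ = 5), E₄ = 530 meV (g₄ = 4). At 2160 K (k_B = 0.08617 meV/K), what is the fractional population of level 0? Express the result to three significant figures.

0.678

k_BT = 0.08617 × 2160 K = 186.13 meV.
Eᵢ/kT = 0.35029, 2.0523, 2.2726, 2.7024, 2.8475.
Z = Σ gᵢe^(−Eᵢ/kT) = 4·e^(−0.35029) + 2·e^(−2.0523) + 5·e^(−2.2726) + 5·e^(−2.7024) + 4·e^(−2.8475) = 2.8179 + 0.25688 + 0.51522 + 0.33522 + 0.23196 = 4.1572.
P₀ = g₀ e^(−E₀/kT) / Z = 2.8179/4.1572 = 0.678.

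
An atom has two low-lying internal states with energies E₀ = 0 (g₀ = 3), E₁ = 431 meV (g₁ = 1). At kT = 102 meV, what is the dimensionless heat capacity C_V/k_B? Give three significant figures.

Eᵢ/kT = 0, 4.2255.
Z = Σ gᵢe^(−Eᵢ/kT) = 3·e^(−0) + 1·e^(−4.2255) = 3.0000 + 0.014618 = 3.0146.
⟨E⟩ = 2.0899 meV, ⟨E²⟩ = 900.77 meV².
C_V/k_B = (⟨E²⟩ − ⟨E⟩²)/(kT)² = (900.77 − 4.3677)/10404 = 0.0862.

0.0862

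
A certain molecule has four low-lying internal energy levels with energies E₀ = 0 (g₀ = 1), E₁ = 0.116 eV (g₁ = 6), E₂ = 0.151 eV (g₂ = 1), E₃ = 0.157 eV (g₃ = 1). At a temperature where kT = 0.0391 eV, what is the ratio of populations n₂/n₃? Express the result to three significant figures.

1.17

n₂/n₃ = (g₂/g₃) exp[−(E₂−E₃)/kT] = (1/1) × exp(−(-0.006 eV)/(0.0391 eV)) = (1/1) × exp(0.15345) = 1.17.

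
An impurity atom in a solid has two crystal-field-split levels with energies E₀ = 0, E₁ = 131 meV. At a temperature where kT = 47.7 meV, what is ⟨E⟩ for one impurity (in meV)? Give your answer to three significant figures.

7.90 meV

Eᵢ/kT = 0, 2.7463.
Z = Σ e^(−Eᵢ/kT) = e^(−0) + e^(−2.7463) = 1.0000 + 0.064165 = 1.0642.
⟨E⟩ = Σ Eᵢ e^(−Eᵢ/kT) / Z = (0·1.0000 + 131·0.064165) / 1.0642 = 7.90 meV.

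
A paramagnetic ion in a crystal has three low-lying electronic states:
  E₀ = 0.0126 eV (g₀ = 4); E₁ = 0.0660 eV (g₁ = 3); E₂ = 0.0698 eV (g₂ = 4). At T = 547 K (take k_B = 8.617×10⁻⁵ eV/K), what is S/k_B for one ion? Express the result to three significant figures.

k_BT = 8.617×10⁻⁵ × 547 K = 0.047135 eV.
Eᵢ/kT = 0.26732, 1.4002, 1.4809.
Z = Σ gᵢe^(−Eᵢ/kT) = 4·e^(−0.26732) + 3·e^(−1.4002) + 4·e^(−1.4809) = 3.0617 + 0.73964 + 0.90973 = 4.7111.
⟨E⟩ = Σ EᵢPᵢ = 0.032029 eV.
S/k_B = ln Z + ⟨E⟩/kT = ln(4.7111) + 0.032029/0.047135 = 1.5499 + 0.67952 = 2.23.

2.23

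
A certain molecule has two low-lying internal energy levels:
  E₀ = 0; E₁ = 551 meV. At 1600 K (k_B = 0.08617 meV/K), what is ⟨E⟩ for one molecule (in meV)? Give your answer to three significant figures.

k_BT = 0.08617 × 1600 K = 137.87 meV.
Eᵢ/kT = 0, 3.9965.
Z = Σ e^(−Eᵢ/kT) = e^(−0) + e^(−3.9965) = 1.0000 + 0.018380 = 1.0184.
⟨E⟩ = Σ Eᵢ e^(−Eᵢ/kT) / Z = (0·1.0000 + 551·0.018380) / 1.0184 = 9.94 meV.

9.94 meV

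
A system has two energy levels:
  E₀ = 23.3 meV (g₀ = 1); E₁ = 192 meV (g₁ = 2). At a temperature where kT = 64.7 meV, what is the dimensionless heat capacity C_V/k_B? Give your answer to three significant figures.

0.761

Eᵢ/kT = 0.36012, 2.9675.
Z = Σ gᵢe^(−Eᵢ/kT) = 1·e^(−0.36012) + 2·e^(−2.9675) = 0.69759 + 0.10286 = 0.80045.
⟨E⟩ = 44.978 meV, ⟨E²⟩ = 5210.3 meV².
C_V/k_B = (⟨E²⟩ − ⟨E⟩²)/(kT)² = (5210.3 − 2023.0)/4186.1 = 0.761.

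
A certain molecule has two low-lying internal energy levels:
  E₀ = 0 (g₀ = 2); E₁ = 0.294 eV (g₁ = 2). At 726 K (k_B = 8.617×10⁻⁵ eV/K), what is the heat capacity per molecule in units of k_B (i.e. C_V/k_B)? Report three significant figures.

0.197

k_BT = 8.617×10⁻⁵ × 726 K = 0.062559 eV.
Eᵢ/kT = 0, 4.6996.
Z = Σ gᵢe^(−Eᵢ/kT) = 2·e^(−0) + 2·e^(−4.6996) = 2.0000 + 0.018198 = 2.0182.
⟨E⟩ = 0.0026510 eV, ⟨E²⟩ = 0.00077939 eV².
C_V/k_B = (⟨E²⟩ − ⟨E⟩²)/(kT)² = (0.00077939 − 0.0000070278)/0.0039136 = 0.197.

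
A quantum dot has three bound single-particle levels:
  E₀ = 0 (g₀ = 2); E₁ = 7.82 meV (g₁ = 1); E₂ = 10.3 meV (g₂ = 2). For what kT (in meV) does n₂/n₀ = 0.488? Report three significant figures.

14.4 meV

n₂/n₀ = (g₂/g₀) exp[−(E₂−E₀)/kT] = 0.488.
⇒ (E₂−E₀)/kT = ln((2/2)/0.488) = ln(2.0492) = 0.71745.
kT = 10.3 meV / 0.71745 = 14.4 meV.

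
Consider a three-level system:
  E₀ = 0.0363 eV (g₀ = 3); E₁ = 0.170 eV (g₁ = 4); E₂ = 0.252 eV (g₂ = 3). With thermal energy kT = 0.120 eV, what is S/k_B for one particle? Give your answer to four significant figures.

2.061

Eᵢ/kT = 0.302500, 1.41667, 2.10000.
Z = Σ gᵢe^(−Eᵢ/kT) = 3·e^(−0.302500) + 4·e^(−1.41667) + 3·e^(−2.10000) = 2.21691 + 0.970081 + 0.367369 = 3.55436.
⟨E⟩ = Σ EᵢPᵢ = 0.0950845 eV.
S/k_B = ln Z + ⟨E⟩/kT = ln(3.55436) + 0.0950845/0.120 = 1.26818 + 0.792371 = 2.061.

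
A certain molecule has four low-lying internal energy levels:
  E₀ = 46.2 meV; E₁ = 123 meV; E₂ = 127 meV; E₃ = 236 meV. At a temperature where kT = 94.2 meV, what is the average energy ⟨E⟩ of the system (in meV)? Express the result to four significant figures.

92.98 meV

Eᵢ/kT = 0.490446, 1.30573, 1.34820, 2.50531.
Z = Σ e^(−Eᵢ/kT) = e^(−0.490446) + e^(−1.30573) + e^(−1.34820) + e^(−2.50531) = 0.612353 + 0.270975 + 0.259707 + 0.0816503 = 1.22469.
⟨E⟩ = Σ Eᵢ e^(−Eᵢ/kT) / Z = (46.2·0.612353 + 123·0.270975 + 127·0.259707 + 236·0.0816503) / 1.22469 = 92.98 meV.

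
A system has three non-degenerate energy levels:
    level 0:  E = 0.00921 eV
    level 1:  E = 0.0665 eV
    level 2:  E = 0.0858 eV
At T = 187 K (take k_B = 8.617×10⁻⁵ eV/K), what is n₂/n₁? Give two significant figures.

0.30

k_BT = 8.617×10⁻⁵ × 187 K = 0.01611 eV.
n₂/n₁ = exp[−(E₂−E₁)/kT] = exp(−(0.0193 eV)/(0.01611 eV)) = exp(-1.198) = 0.30.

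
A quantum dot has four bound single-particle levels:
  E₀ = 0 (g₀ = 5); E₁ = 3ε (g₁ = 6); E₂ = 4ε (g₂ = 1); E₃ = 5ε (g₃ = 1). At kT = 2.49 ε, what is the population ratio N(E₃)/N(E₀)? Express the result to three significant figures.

0.0269

n₃/n₀ = (g₃/g₀) exp[−(E₃−E₀)/kT] = (1/5) × exp(−(5ε)/(2.49ε)) = (1/5) × exp(-2.0080) = 0.0269.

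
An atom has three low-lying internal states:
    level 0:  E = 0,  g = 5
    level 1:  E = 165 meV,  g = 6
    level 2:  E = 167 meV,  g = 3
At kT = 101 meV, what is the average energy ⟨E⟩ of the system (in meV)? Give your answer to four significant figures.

Eᵢ/kT = 0, 1.63366, 1.65347.
Z = Σ gᵢe^(−Eᵢ/kT) = 5·e^(−0) + 6·e^(−1.63366) + 3·e^(−1.65347) = 5.00000 + 1.17128 + 0.574154 = 6.74543.
⟨E⟩ = Σ Eᵢ gᵢe^(−Eᵢ/kT) / Z = (0·5.00000 + 165·1.17128 + 167·0.574154) / 6.74543 = 42.87 meV.

42.87 meV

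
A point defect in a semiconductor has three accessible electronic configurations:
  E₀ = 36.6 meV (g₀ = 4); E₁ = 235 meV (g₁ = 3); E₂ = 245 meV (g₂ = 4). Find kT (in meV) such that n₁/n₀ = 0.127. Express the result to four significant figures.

111.7 meV

n₁/n₀ = (g₁/g₀) exp[−(E₁−E₀)/kT] = 0.127.
⇒ (E₁−E₀)/kT = ln((3/4)/0.127) = ln(5.90551) = 1.77589.
kT = 198.4 meV / 1.77589 = 111.7 meV.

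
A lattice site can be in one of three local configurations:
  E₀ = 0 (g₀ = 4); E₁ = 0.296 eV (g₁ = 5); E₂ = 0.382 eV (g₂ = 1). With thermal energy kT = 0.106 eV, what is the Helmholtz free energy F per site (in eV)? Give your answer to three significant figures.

Eᵢ/kT = 0, 2.7925, 3.6038.
Z = Σ gᵢe^(−Eᵢ/kT) = 4·e^(−0) + 5·e^(−2.7925) + 1·e^(−3.6038) = 4.0000 + 0.30634 + 0.027220 = 4.3336.
F = −kT ln Z = −0.106 × ln(4.3336) = −0.106 × 1.4664 = -0.155 eV.

-0.155 eV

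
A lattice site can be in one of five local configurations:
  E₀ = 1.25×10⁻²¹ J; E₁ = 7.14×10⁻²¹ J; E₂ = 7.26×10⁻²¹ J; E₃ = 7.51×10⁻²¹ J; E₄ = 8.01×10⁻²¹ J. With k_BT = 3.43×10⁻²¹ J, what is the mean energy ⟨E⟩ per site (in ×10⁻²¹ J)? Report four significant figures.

3.700 ×10⁻²¹ J

Eᵢ/kT = 0.364431, 2.08163, 2.11662, 2.18950, 2.33528.
Z = Σ e^(−Eᵢ/kT) = e^(−0.364431) + e^(−2.08163) + e^(−2.11662) + e^(−2.18950) + e^(−2.33528) = 0.694592 + 0.124727 + 0.120438 + 0.111973 + 0.0967834 = 1.14851.
⟨E⟩ = Σ Eᵢ e^(−Eᵢ/kT) / Z = (1.25·0.694592 + 7.14·0.124727 + 7.26·0.120438 + 7.51·0.111973 + 8.01·0.0967834) / 1.14851 = 3.700 ×10⁻²¹ J.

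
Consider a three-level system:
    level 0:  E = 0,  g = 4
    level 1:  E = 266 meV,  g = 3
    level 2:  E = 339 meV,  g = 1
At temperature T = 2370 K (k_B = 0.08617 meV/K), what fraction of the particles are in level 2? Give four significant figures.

0.03799

k_BT = 0.08617 × 2370 K = 204.223 meV.
Eᵢ/kT = 0, 1.30250, 1.65995.
Z = Σ gᵢe^(−Eᵢ/kT) = 4·e^(−0) + 3·e^(−1.30250) + 1·e^(−1.65995) = 4.00000 + 0.815554 + 0.190148 = 5.00570.
P₂ = g₂ e^(−E₂/kT) / Z = 0.190148/5.00570 = 0.03799.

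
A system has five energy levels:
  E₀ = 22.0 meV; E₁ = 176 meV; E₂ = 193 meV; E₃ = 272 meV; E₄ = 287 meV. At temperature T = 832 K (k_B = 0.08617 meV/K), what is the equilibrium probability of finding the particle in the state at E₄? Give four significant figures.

0.01963

k_BT = 0.08617 × 832 K = 71.6934 meV.
Eᵢ/kT = 0.306862, 2.45490, 2.69202, 3.79393, 4.00316.
Z = Σ e^(−Eᵢ/kT) = e^(−0.306862) + e^(−2.45490) + e^(−2.69202) + e^(−3.79393) + e^(−4.00316) = 0.735752 + 0.0858718 + 0.0677440 + 0.0225070 + 0.0182579 = 0.930133.
P₄ = e^(−E₄/kT) / Z = 0.0182579/0.930133 = 0.01963.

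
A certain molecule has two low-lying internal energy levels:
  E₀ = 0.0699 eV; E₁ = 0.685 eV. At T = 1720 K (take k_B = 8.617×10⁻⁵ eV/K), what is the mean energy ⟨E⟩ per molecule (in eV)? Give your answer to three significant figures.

k_BT = 8.617×10⁻⁵ × 1720 K = 0.14821 eV.
Eᵢ/kT = 0.47163, 4.6218.
Z = Σ e^(−Eᵢ/kT) = e^(−0.47163) + e^(−4.6218) = 0.62398 + 0.0098351 = 0.63382.
⟨E⟩ = Σ Eᵢ e^(−Eᵢ/kT) / Z = (0.0699·0.62398 + 0.685·0.0098351) / 0.63382 = 0.0794 eV.

0.0794 eV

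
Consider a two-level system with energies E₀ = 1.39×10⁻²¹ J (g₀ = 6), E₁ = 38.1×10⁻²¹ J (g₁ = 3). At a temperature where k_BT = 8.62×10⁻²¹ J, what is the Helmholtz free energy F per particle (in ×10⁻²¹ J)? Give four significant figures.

Eᵢ/kT = 0.161253, 4.41995.
Z = Σ gᵢe^(−Eᵢ/kT) = 6·e^(−0.161253) + 3·e^(−4.41995) = 5.10646 + 0.0361045 = 5.14256.
F = −kT ln Z = −8.62 × ln(5.14256) = −8.62 × 1.63755 = -14.12 ×10⁻²¹ J.

-14.12 ×10⁻²¹ J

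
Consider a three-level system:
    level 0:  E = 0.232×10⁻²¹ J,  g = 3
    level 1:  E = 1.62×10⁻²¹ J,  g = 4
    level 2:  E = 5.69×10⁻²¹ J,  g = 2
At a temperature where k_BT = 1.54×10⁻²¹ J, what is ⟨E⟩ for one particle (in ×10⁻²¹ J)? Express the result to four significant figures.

Eᵢ/kT = 0.150649, 1.05195, 3.69481.
Z = Σ gᵢe^(−Eᵢ/kT) = 3·e^(−0.150649) + 4·e^(−1.05195) + 2·e^(−3.69481) = 2.58045 + 1.39702 + 0.0497044 = 4.02717.
⟨E⟩ = Σ Eᵢ gᵢe^(−Eᵢ/kT) / Z = (0.232·2.58045 + 1.62·1.39702 + 5.69·0.0497044) / 4.02717 = 0.7809 ×10⁻²¹ J.

0.7809 ×10⁻²¹ J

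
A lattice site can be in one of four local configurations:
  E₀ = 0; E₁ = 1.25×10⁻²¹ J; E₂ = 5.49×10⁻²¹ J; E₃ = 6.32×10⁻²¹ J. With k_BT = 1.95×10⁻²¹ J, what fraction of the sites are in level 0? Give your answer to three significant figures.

Eᵢ/kT = 0, 0.64103, 2.8154, 3.2410.
Z = Σ e^(−Eᵢ/kT) = e^(−0) + e^(−0.64103) + e^(−2.8154) + e^(−3.2410) = 1.0000 + 0.52675 + 0.059881 + 0.039125 = 1.6258.
P₀ = e^(−E₀/kT) / Z = 1.0000/1.6258 = 0.615.

0.615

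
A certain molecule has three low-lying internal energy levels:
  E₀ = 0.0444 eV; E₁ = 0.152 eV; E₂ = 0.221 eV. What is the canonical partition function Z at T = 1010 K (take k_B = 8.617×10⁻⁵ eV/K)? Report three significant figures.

k_BT = 8.617×10⁻⁵ × 1010 K = 0.087032 eV.
Eᵢ/kT = 0.51016, 1.7465, 2.5393.
Z = Σ e^(−Eᵢ/kT) = e^(−0.51016) + e^(−1.7465) + e^(−2.5393) = 0.60040 + 0.17438 + 0.078922 = 0.85370.

Z = 0.854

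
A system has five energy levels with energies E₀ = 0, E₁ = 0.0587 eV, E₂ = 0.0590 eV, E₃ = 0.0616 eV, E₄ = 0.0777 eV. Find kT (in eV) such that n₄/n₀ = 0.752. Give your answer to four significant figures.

0.2726 eV

n₄/n₀ = exp[−(E₄−E₀)/kT] = 0.752.
⇒ (E₄−E₀)/kT = ln(1/0.752) = ln(1.32979) = 0.285021.
kT = 0.0777 eV / 0.285021 = 0.2726 eV.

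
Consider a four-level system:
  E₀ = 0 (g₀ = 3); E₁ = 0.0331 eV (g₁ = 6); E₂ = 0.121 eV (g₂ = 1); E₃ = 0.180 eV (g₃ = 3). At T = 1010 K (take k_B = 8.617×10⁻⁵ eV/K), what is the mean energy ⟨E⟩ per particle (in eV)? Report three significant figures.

k_BT = 8.617×10⁻⁵ × 1010 K = 0.087032 eV.
Eᵢ/kT = 0, 0.38032, 1.3903, 2.0682.
Z = Σ gᵢe^(−Eᵢ/kT) = 3·e^(−0) + 6·e^(−0.38032) + 1·e^(−1.3903) + 3·e^(−2.0682) = 3.0000 + 4.1019 + 0.24900 + 0.37924 = 7.7301.
⟨E⟩ = Σ Eᵢ gᵢe^(−Eᵢ/kT) / Z = (0·3.0000 + 0.0331·4.1019 + 0.121·0.24900 + 0.180·0.37924) / 7.7301 = 0.0303 eV.

0.0303 eV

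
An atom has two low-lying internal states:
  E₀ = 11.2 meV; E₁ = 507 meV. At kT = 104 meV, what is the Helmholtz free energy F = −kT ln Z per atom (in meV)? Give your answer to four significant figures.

Eᵢ/kT = 0.107692, 4.87500.
Z = Σ e^(−Eᵢ/kT) = e^(−0.107692) + e^(−4.87500) = 0.897904 + 0.00763509 = 0.905539.
F = −kT ln Z = −104 × ln(0.905539) = −104 × -0.0992249 = 10.32 meV.

10.32 meV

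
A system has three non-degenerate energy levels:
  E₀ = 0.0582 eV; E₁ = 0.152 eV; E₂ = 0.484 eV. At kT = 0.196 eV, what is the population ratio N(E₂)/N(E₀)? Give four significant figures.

n₂/n₀ = exp[−(E₂−E₀)/kT] = exp(−(0.4258 eV)/(0.196 eV)) = exp(-2.17245) = 0.1139.

0.1139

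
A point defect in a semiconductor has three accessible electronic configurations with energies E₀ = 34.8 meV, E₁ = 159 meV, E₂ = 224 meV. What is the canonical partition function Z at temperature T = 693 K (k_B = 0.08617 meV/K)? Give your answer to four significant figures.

Z = 0.6516

k_BT = 0.08617 × 693 K = 59.7158 meV.
Eᵢ/kT = 0.582760, 2.66261, 3.75110.
Z = Σ e^(−Eᵢ/kT) = e^(−0.582760) + e^(−2.66261) + e^(−3.75110) = 0.558355 + 0.0697659 + 0.0234919 = 0.651613.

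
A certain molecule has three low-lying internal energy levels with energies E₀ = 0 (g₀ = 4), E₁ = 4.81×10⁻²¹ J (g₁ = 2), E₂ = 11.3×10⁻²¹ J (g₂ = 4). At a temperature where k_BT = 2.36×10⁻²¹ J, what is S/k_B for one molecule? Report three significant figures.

Eᵢ/kT = 0, 2.0381, 4.7881.
Z = Σ gᵢe^(−Eᵢ/kT) = 4·e^(−0) + 2·e^(−2.0381) + 4·e^(−4.7881) = 4.0000 + 0.26055 + 0.033313 = 4.2939.
⟨E⟩ = Σ EᵢPᵢ = 0.37953 ×10⁻²¹ J.
S/k_B = ln Z + ⟨E⟩/kT = ln(4.2939) + 0.37953/2.36 = 1.4572 + 0.16082 = 1.62.

1.62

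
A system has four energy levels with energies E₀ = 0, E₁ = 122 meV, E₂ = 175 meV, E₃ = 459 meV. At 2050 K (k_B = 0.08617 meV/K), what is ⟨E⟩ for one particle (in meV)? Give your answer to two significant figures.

82 meV

k_BT = 0.08617 × 2050 K = 176.6 meV.
Eᵢ/kT = 0, 0.6908, 0.9909, 2.599.
Z = Σ e^(−Eᵢ/kT) = e^(−0) + e^(−0.6908) + e^(−0.9909) + e^(−2.599) = 1.000 + 0.5012 + 0.3712 + 0.07435 = 1.947.
⟨E⟩ = Σ Eᵢ e^(−Eᵢ/kT) / Z = (0·1.000 + 122·0.5012 + 175·0.3712 + 459·0.07435) / 1.947 = 82 meV.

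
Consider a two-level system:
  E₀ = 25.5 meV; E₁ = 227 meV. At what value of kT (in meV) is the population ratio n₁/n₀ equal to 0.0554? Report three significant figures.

69.6 meV

n₁/n₀ = exp[−(E₁−E₀)/kT] = 0.0554.
⇒ (E₁−E₀)/kT = ln(1/0.0554) = ln(18.051) = 2.8932.
kT = 201.5 meV / 2.8932 = 69.6 meV.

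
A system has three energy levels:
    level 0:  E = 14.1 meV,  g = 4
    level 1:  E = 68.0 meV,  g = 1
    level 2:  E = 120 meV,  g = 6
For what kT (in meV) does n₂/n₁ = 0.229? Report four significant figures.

n₂/n₁ = (g₂/g₁) exp[−(E₂−E₁)/kT] = 0.229.
⇒ (E₂−E₁)/kT = ln((6/1)/0.229) = ln(26.2009) = 3.26579.
kT = 52.0 meV / 3.26579 = 15.92 meV.

15.92 meV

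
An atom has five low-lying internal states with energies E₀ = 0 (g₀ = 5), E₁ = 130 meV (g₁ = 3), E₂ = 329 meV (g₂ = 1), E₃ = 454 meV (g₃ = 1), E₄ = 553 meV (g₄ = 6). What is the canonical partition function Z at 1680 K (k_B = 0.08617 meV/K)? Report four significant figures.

Z = 6.500

k_BT = 0.08617 × 1680 K = 144.766 meV.
Eᵢ/kT = 0, 0.898001, 2.27263, 3.13610, 3.81996.
Z = Σ gᵢe^(−Eᵢ/kT) = 5·e^(−0) + 3·e^(−0.898001) + 1·e^(−2.27263) + 1·e^(−3.13610) + 6·e^(−3.81996) = 5.00000 + 1.22215 + 0.103041 + 0.0434519 + 0.131572 = 6.50021.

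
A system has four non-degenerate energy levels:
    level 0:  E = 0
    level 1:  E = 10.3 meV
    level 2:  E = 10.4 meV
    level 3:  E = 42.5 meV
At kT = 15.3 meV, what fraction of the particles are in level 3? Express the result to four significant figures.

Eᵢ/kT = 0, 0.673203, 0.679739, 2.77778.
Z = Σ e^(−Eᵢ/kT) = e^(−0) + e^(−0.673203) + e^(−0.679739) + e^(−2.77778) = 1.00000 + 0.510072 + 0.506749 + 0.0621764 = 2.07900.
P₃ = e^(−E₃/kT) / Z = 0.0621764/2.07900 = 0.02991.

0.02991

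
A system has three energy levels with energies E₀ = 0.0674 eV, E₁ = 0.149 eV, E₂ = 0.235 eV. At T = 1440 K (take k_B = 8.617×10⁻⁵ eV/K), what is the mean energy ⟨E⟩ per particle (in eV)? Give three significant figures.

0.116 eV

k_BT = 8.617×10⁻⁵ × 1440 K = 0.12408 eV.
Eᵢ/kT = 0.54320, 1.2008, 1.8939.
Z = Σ e^(−Eᵢ/kT) = e^(−0.54320) + e^(−1.2008) + e^(−1.8939) = 0.58089 + 0.30095 + 0.15048 = 1.0323.
⟨E⟩ = Σ Eᵢ e^(−Eᵢ/kT) / Z = (0.0674·0.58089 + 0.149·0.30095 + 0.235·0.15048) / 1.0323 = 0.116 eV.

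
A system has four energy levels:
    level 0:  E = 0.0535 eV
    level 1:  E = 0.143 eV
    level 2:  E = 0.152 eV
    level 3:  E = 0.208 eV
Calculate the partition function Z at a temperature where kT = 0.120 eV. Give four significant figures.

Z = 1.402

Eᵢ/kT = 0.445833, 1.19167, 1.26667, 1.73333.
Z = Σ e^(−Eᵢ/kT) = e^(−0.445833) + e^(−1.19167) + e^(−1.26667) + e^(−1.73333) = 0.640291 + 0.303714 + 0.281768 + 0.176695 = 1.40247.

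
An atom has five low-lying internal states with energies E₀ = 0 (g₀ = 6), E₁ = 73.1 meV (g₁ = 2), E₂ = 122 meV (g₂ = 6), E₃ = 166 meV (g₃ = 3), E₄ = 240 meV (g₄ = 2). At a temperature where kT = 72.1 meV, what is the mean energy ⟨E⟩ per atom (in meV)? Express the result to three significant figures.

Eᵢ/kT = 0, 1.0139, 1.6921, 2.3024, 3.3287.
Z = Σ gᵢe^(−Eᵢ/kT) = 6·e^(−0) + 2·e^(−1.0139) + 6·e^(−1.6921) + 3·e^(−2.3024) + 2·e^(−3.3287) = 6.0000 + 0.72560 + 1.1048 + 0.30006 + 0.071679 = 8.2021.
⟨E⟩ = Σ Eᵢ gᵢe^(−Eᵢ/kT) / Z = (0·6.0000 + 73.1·0.72560 + 122·1.1048 + 166·0.30006 + 240·0.071679) / 8.2021 = 31.1 meV.

31.1 meV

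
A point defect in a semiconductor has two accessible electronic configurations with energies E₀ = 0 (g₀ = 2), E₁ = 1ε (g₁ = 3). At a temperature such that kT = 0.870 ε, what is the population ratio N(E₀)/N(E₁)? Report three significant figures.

2.10

n₀/n₁ = (g₀/g₁) exp[−(E₀−E₁)/kT] = (2/3) × exp(−(-1ε)/(0.870ε)) = (2/3) × exp(1.1494) = 2.10.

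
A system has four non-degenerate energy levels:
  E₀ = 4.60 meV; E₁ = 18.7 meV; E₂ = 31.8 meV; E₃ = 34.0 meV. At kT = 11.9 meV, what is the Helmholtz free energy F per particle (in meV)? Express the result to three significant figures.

Eᵢ/kT = 0.38655, 1.5714, 2.6723, 2.8571.
Z = Σ e^(−Eᵢ/kT) = e^(−0.38655) + e^(−1.5714) + e^(−2.6723) + e^(−2.8571) = 0.67940 + 0.20775 + 0.069093 + 0.057435 = 1.0137.
F = −kT ln Z = −11.9 × ln(1.0137) = −11.9 × 0.013607 = -0.162 meV.

-0.162 meV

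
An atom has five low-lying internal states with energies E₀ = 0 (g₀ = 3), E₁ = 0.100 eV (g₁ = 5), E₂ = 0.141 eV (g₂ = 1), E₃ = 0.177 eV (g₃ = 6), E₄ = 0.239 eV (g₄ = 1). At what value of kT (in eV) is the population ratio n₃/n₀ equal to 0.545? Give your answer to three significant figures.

0.136 eV

n₃/n₀ = (g₃/g₀) exp[−(E₃−E₀)/kT] = 0.545.
⇒ (E₃−E₀)/kT = ln((6/3)/0.545) = ln(3.6697) = 1.3001.
kT = 0.177 eV / 1.3001 = 0.136 eV.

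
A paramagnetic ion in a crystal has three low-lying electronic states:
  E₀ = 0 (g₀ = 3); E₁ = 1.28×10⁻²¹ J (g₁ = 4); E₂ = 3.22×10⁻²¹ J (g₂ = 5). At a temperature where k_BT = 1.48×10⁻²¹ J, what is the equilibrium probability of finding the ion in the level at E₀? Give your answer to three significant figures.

Eᵢ/kT = 0, 0.86486, 2.1757.
Z = Σ gᵢe^(−Eᵢ/kT) = 3·e^(−0) + 4·e^(−0.86486) + 5·e^(−2.1757) = 3.0000 + 1.6844 + 0.56764 = 5.2520.
P₀ = g₀ e^(−E₀/kT) / Z = 3.0000/5.2520 = 0.571.

0.571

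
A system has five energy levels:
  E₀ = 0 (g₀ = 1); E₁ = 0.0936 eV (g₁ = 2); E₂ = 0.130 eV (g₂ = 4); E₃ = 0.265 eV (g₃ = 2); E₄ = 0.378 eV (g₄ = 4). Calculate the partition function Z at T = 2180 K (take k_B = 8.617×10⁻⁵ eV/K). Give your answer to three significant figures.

k_BT = 8.617×10⁻⁵ × 2180 K = 0.18785 eV.
Eᵢ/kT = 0, 0.49827, 0.69204, 1.4107, 2.0122.
Z = Σ gᵢe^(−Eᵢ/kT) = 1·e^(−0) + 2·e^(−0.49827) + 4·e^(−0.69204) + 2·e^(−1.4107) + 4·e^(−2.0122) = 1.0000 + 1.2152 + 2.0022 + 0.48794 + 0.53478 = 5.2401.

Z = 5.24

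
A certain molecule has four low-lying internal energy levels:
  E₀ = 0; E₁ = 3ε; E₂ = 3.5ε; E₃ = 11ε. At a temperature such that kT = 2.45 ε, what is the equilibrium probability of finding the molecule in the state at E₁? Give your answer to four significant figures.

0.1903

Eᵢ/kT = 0, 1.22449, 1.42857, 4.48980.
Z = Σ e^(−Eᵢ/kT) = e^(−0) + e^(−1.22449) + e^(−1.42857) + e^(−4.48980) = 1.00000 + 0.293908 + 0.239651 + 0.0112229 = 1.54478.
P₁ = e^(−E₁/kT) / Z = 0.293908/1.54478 = 0.1903.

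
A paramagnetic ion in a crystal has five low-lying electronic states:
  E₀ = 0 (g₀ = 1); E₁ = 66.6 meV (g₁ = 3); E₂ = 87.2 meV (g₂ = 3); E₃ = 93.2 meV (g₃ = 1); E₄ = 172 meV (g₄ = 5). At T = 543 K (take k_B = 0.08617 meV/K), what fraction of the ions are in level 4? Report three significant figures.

k_BT = 0.08617 × 543 K = 46.790 meV.
Eᵢ/kT = 0, 1.4234, 1.8636, 1.9919, 3.6760.
Z = Σ gᵢe^(−Eᵢ/kT) = 1·e^(−0) + 3·e^(−1.4234) + 3·e^(−1.8636) + 1·e^(−1.9919) + 5·e^(−3.6760) = 1.0000 + 0.72268 + 0.46534 + 0.13644 + 0.12662 = 2.4511.
P₄ = g₄ e^(−E₄/kT) / Z = 0.12662/2.4511 = 0.0517.

0.0517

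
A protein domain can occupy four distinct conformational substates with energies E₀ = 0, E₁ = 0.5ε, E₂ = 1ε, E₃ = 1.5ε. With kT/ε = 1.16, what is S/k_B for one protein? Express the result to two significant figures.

Eᵢ/kT = 0, 0.4310, 0.8621, 1.293.
Z = Σ e^(−Eᵢ/kT) = e^(−0) + e^(−0.4310) + e^(−0.8621) + e^(−1.293) = 1.000 + 0.6499 + 0.4223 + 0.2744 = 2.347.
⟨E⟩ = Σ EᵢPᵢ = 0.4938 ε.
S/k_B = ln Z + ⟨E⟩/kT = ln(2.347) + 0.4938/1.16 = 0.8531 + 0.4257 = 1.3.

1.3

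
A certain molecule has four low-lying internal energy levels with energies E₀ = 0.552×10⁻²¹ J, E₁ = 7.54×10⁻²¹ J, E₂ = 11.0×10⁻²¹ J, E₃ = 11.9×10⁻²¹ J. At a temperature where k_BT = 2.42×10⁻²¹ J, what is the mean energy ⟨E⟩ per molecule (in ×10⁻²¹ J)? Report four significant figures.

1.139 ×10⁻²¹ J

Eᵢ/kT = 0.228099, 3.11570, 4.54545, 4.91736.
Z = Σ e^(−Eᵢ/kT) = e^(−0.228099) + e^(−3.11570) + e^(−4.54545) + e^(−4.91736) = 0.796045 + 0.0443475 + 0.0106154 + 0.00731843 = 0.858326.
⟨E⟩ = Σ Eᵢ e^(−Eᵢ/kT) / Z = (0.552·0.796045 + 7.54·0.0443475 + 11.0·0.0106154 + 11.9·0.00731843) / 0.858326 = 1.139 ×10⁻²¹ J.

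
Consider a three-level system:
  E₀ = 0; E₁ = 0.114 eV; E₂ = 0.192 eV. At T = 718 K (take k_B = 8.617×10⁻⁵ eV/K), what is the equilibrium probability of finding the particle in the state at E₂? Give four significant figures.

0.03732

k_BT = 8.617×10⁻⁵ × 718 K = 0.0618701 eV.
Eᵢ/kT = 0, 1.84257, 3.10328.
Z = Σ e^(−Eᵢ/kT) = e^(−0) + e^(−1.84257) + e^(−3.10328) = 1.00000 + 0.158410 + 0.0449017 = 1.20331.
P₂ = e^(−E₂/kT) / Z = 0.0449017/1.20331 = 0.03732.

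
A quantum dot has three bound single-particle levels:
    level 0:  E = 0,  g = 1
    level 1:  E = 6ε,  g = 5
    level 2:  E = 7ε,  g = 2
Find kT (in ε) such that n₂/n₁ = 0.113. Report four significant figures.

0.7911 ε

n₂/n₁ = (g₂/g₁) exp[−(E₂−E₁)/kT] = 0.113.
⇒ (E₂−E₁)/kT = ln((2/5)/0.113) = ln(3.53982) = 1.26408.
kT = 1ε / 1.26408 = 0.7911 ε.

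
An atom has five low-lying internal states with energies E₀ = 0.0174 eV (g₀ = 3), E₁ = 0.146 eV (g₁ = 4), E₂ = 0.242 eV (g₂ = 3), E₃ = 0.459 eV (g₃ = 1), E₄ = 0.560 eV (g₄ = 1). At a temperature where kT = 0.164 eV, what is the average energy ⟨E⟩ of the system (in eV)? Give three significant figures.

Eᵢ/kT = 0.10610, 0.89024, 1.4756, 2.7988, 3.4146.
Z = Σ gᵢe^(−Eᵢ/kT) = 3·e^(−0.10610) + 4·e^(−0.89024) + 3·e^(−1.4756) + 1·e^(−2.7988) + 1·e^(−3.4146) = 2.6980 + 1.6422 + 0.68592 + 0.060883 + 0.032890 = 5.1199.
⟨E⟩ = Σ Eᵢ gᵢe^(−Eᵢ/kT) / Z = (0.0174·2.6980 + 0.146·1.6422 + 0.242·0.68592 + 0.459·0.060883 + 0.560·0.032890) / 5.1199 = 0.0975 eV.

0.0975 eV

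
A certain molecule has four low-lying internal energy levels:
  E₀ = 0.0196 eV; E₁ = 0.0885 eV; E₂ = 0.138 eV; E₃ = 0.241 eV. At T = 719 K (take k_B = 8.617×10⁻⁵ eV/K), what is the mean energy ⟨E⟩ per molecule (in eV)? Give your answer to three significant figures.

k_BT = 8.617×10⁻⁵ × 719 K = 0.061956 eV.
Eᵢ/kT = 0.31635, 1.4284, 2.2274, 3.8899.
Z = Σ e^(−Eᵢ/kT) = e^(−0.31635) + e^(−1.4284) + e^(−2.2274) + e^(−3.8899) = 0.72880 + 0.23969 + 0.10781 + 0.020447 = 1.0967.
⟨E⟩ = Σ Eᵢ e^(−Eᵢ/kT) / Z = (0.0196·0.72880 + 0.0885·0.23969 + 0.138·0.10781 + 0.241·0.020447) / 1.0967 = 0.0504 eV.

0.0504 eV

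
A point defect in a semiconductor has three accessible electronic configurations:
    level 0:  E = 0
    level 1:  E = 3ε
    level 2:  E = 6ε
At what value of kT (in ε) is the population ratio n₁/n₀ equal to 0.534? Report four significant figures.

n₁/n₀ = exp[−(E₁−E₀)/kT] = 0.534.
⇒ (E₁−E₀)/kT = ln(1/0.534) = ln(1.87266) = 0.627360.
kT = 3ε / 0.627360 = 4.782 ε.

4.782 ε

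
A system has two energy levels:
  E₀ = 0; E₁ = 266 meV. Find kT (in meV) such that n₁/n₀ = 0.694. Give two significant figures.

730 meV

n₁/n₀ = exp[−(E₁−E₀)/kT] = 0.694.
⇒ (E₁−E₀)/kT = ln(1/0.694) = ln(1.441) = 0.3653.
kT = 266 meV / 0.3653 = 730 meV.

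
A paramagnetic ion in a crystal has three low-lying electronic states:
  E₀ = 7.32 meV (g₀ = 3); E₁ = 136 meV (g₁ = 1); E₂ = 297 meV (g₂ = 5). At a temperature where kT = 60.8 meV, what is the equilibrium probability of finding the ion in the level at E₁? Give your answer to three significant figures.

0.0381

Eᵢ/kT = 0.12039, 2.2368, 4.8849.
Z = Σ gᵢe^(−Eᵢ/kT) = 3·e^(−0.12039) + 1·e^(−2.2368) + 5·e^(−4.8849) = 2.6597 + 0.10680 + 0.037799 = 2.8043.
P₁ = g₁ e^(−E₁/kT) / Z = 0.10680/2.8043 = 0.0381.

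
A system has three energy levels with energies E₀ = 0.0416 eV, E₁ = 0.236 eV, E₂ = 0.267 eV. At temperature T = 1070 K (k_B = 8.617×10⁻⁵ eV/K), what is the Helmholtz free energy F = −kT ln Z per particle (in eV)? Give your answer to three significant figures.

0.0242 eV

k_BT = 8.617×10⁻⁵ × 1070 K = 0.092202 eV.
Eᵢ/kT = 0.45118, 2.5596, 2.8958.
Z = Σ e^(−Eᵢ/kT) = e^(−0.45118) + e^(−2.5596) + e^(−2.8958) = 0.63688 + 0.077336 + 0.055255 = 0.76947.
F = −kT ln Z = −0.092202 × ln(0.76947) = −0.092202 × -0.26205 = 0.0242 eV.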